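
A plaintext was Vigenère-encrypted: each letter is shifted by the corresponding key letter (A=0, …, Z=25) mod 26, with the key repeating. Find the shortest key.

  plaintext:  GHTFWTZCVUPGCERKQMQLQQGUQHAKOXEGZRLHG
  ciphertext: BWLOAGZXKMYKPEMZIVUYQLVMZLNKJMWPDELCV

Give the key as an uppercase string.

  i= 0: B-G = 21 → V
  i= 1: W-H = 15 → P
  i= 2: L-T = 18 → S
  i= 3: O-F =  9 → J
  i= 4: A-W =  4 → E
  i= 5: G-T = 13 → N
  i= 6: Z-Z =  0 → A
  i= 7: X-C = 21 → V
  i= 8: K-V = 15 → P
  i= 9: M-U = 18 → S
  i=10: Y-P =  9 → J
  i=11: K-G =  4 → E
  i=12: P-C = 13 → N
  i=13: E-E =  0 → A
  i=14: M-R = 21 → V
  i=15: Z-K = 15 → P
  i=16: I-Q = 18 → S
  i=17: V-M =  9 → J
  i=18: U-Q =  4 → E
  i=19: Y-L = 13 → N
  i=20: Q-Q =  0 → A
  i=21: L-Q = 21 → V
  i=22: V-G = 15 → P
  i=23: M-U = 18 → S
  i=24: Z-Q =  9 → J
  i=25: L-H =  4 → E
  i=26: N-A = 13 → N
  i=27: K-K =  0 → A
  i=28: J-O = 21 → V
  i=29: M-X = 15 → P
  i=30: W-E = 18 → S
  i=31: P-G =  9 → J
  i=32: D-Z =  4 → E
  i=33: E-R = 13 → N
  i=34: L-L =  0 → A
  i=35: C-H = 21 → V
  i=36: V-G = 15 → P
  shifts repeat with period 7: VPSJENA

VPSJENA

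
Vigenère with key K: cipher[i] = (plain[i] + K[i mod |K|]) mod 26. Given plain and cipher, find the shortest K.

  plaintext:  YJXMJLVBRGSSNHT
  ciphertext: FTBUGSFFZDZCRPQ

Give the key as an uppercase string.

  i= 0: F-Y =  7 → H
  i= 1: T-J = 10 → K
  i= 2: B-X =  4 → E
  i= 3: U-M =  8 → I
  i= 4: G-J = 23 → X
  i= 5: S-L =  7 → H
  i= 6: F-V = 10 → K
  i= 7: F-B =  4 → E
  i= 8: Z-R =  8 → I
  i= 9: D-G = 23 → X
  i=10: Z-S =  7 → H
  i=11: C-S = 10 → K
  i=12: R-N =  4 → E
  i=13: P-H =  8 → I
  i=14: Q-T = 23 → X
  shifts repeat with period 5: HKEIX

HKEIX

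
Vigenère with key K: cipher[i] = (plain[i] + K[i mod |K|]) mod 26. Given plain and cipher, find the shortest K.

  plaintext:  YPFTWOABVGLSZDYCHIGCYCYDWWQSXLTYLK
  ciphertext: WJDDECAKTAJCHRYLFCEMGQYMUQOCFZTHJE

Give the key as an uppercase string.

YUYKIOAJ

  i= 0: W-Y = 24 → Y
  i= 1: J-P = 20 → U
  i= 2: D-F = 24 → Y
  i= 3: D-T = 10 → K
  i= 4: E-W =  8 → I
  i= 5: C-O = 14 → O
  i= 6: A-A =  0 → A
  i= 7: K-B =  9 → J
  i= 8: T-V = 24 → Y
  i= 9: A-G = 20 → U
  i=10: J-L = 24 → Y
  i=11: C-S = 10 → K
  i=12: H-Z =  8 → I
  i=13: R-D = 14 → O
  i=14: Y-Y =  0 → A
  i=15: L-C =  9 → J
  i=16: F-H = 24 → Y
  i=17: C-I = 20 → U
  i=18: E-G = 24 → Y
  i=19: M-C = 10 → K
  i=20: G-Y =  8 → I
  i=21: Q-C = 14 → O
  i=22: Y-Y =  0 → A
  i=23: M-D =  9 → J
  i=24: U-W = 24 → Y
  i=25: Q-W = 20 → U
  i=26: O-Q = 24 → Y
  i=27: C-S = 10 → K
  i=28: F-X =  8 → I
  i=29: Z-L = 14 → O
  i=30: T-T =  0 → A
  i=31: H-Y =  9 → J
  i=32: J-L = 24 → Y
  i=33: E-K = 20 → U
  shifts repeat with period 8: YUYKIOAJ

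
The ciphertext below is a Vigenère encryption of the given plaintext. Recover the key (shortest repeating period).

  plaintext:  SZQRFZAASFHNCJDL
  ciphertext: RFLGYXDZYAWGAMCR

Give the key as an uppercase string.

  i= 0: R-S = 25 → Z
  i= 1: F-Z =  6 → G
  i= 2: L-Q = 21 → V
  i= 3: G-R = 15 → P
  i= 4: Y-F = 19 → T
  i= 5: X-Z = 24 → Y
  i= 6: D-A =  3 → D
  i= 7: Z-A = 25 → Z
  i= 8: Y-S =  6 → G
  i= 9: A-F = 21 → V
  i=10: W-H = 15 → P
  i=11: G-N = 19 → T
  i=12: A-C = 24 → Y
  i=13: M-J =  3 → D
  i=14: C-D = 25 → Z
  i=15: R-L =  6 → G
  shifts repeat with period 7: ZGVPTYD

ZGVPTYD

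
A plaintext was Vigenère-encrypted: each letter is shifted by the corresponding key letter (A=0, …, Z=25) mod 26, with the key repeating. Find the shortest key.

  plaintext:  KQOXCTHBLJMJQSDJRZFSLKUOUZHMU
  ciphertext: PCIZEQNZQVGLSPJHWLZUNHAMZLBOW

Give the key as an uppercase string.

FMUCCXGY

  i= 0: P-K =  5 → F
  i= 1: C-Q = 12 → M
  i= 2: I-O = 20 → U
  i= 3: Z-X =  2 → C
  i= 4: E-C =  2 → C
  i= 5: Q-T = 23 → X
  i= 6: N-H =  6 → G
  i= 7: Z-B = 24 → Y
  i= 8: Q-L =  5 → F
  i= 9: V-J = 12 → M
  i=10: G-M = 20 → U
  i=11: L-J =  2 → C
  i=12: S-Q =  2 → C
  i=13: P-S = 23 → X
  i=14: J-D =  6 → G
  i=15: H-J = 24 → Y
  i=16: W-R =  5 → F
  i=17: L-Z = 12 → M
  i=18: Z-F = 20 → U
  i=19: U-S =  2 → C
  i=20: N-L =  2 → C
  i=21: H-K = 23 → X
  i=22: A-U =  6 → G
  i=23: M-O = 24 → Y
  i=24: Z-U =  5 → F
  i=25: L-Z = 12 → M
  i=26: B-H = 20 → U
  i=27: O-M =  2 → C
  i=28: W-U =  2 → C
  shifts repeat with period 8: FMUCCXGY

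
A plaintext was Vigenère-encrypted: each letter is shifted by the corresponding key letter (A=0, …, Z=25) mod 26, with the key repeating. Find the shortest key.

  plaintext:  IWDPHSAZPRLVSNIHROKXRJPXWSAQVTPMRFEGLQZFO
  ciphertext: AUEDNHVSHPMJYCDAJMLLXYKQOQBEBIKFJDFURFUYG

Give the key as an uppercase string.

  i= 0: A-I = 18 → S
  i= 1: U-W = 24 → Y
  i= 2: E-D =  1 → B
  i= 3: D-P = 14 → O
  i= 4: N-H =  6 → G
  i= 5: H-S = 15 → P
  i= 6: V-A = 21 → V
  i= 7: S-Z = 19 → T
  i= 8: H-P = 18 → S
  i= 9: P-R = 24 → Y
  i=10: M-L =  1 → B
  i=11: J-V = 14 → O
  i=12: Y-S =  6 → G
  i=13: C-N = 15 → P
  i=14: D-I = 21 → V
  i=15: A-H = 19 → T
  i=16: J-R = 18 → S
  i=17: M-O = 24 → Y
  i=18: L-K =  1 → B
  i=19: L-X = 14 → O
  i=20: X-R =  6 → G
  i=21: Y-J = 15 → P
  i=22: K-P = 21 → V
  i=23: Q-X = 19 → T
  i=24: O-W = 18 → S
  i=25: Q-S = 24 → Y
  i=26: B-A =  1 → B
  i=27: E-Q = 14 → O
  i=28: B-V =  6 → G
  i=29: I-T = 15 → P
  i=30: K-P = 21 → V
  i=31: F-M = 19 → T
  i=32: J-R = 18 → S
  i=33: D-F = 24 → Y
  i=34: F-E =  1 → B
  i=35: U-G = 14 → O
  i=36: R-L =  6 → G
  i=37: F-Q = 15 → P
  i=38: U-Z = 21 → V
  i=39: Y-F = 19 → T
  i=40: G-O = 18 → S
  shifts repeat with period 8: SYBOGPVT

SYBOGPVT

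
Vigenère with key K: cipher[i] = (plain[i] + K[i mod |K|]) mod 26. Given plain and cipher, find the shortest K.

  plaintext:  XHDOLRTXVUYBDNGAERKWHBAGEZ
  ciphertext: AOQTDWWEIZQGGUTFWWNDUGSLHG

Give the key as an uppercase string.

DHNFSF

  i= 0: A-X =  3 → D
  i= 1: O-H =  7 → H
  i= 2: Q-D = 13 → N
  i= 3: T-O =  5 → F
  i= 4: D-L = 18 → S
  i= 5: W-R =  5 → F
  i= 6: W-T =  3 → D
  i= 7: E-X =  7 → H
  i= 8: I-V = 13 → N
  i= 9: Z-U =  5 → F
  i=10: Q-Y = 18 → S
  i=11: G-B =  5 → F
  i=12: G-D =  3 → D
  i=13: U-N =  7 → H
  i=14: T-G = 13 → N
  i=15: F-A =  5 → F
  i=16: W-E = 18 → S
  i=17: W-R =  5 → F
  i=18: N-K =  3 → D
  i=19: D-W =  7 → H
  i=20: U-H = 13 → N
  i=21: G-B =  5 → F
  i=22: S-A = 18 → S
  i=23: L-G =  5 → F
  i=24: H-E =  3 → D
  i=25: G-Z =  7 → H
  shifts repeat with period 6: DHNFSF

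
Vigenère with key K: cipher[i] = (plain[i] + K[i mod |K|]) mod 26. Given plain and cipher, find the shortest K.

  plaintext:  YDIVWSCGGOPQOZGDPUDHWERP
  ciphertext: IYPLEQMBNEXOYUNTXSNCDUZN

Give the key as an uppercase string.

KVHQIY

  i= 0: I-Y = 10 → K
  i= 1: Y-D = 21 → V
  i= 2: P-I =  7 → H
  i= 3: L-V = 16 → Q
  i= 4: E-W =  8 → I
  i= 5: Q-S = 24 → Y
  i= 6: M-C = 10 → K
  i= 7: B-G = 21 → V
  i= 8: N-G =  7 → H
  i= 9: E-O = 16 → Q
  i=10: X-P =  8 → I
  i=11: O-Q = 24 → Y
  i=12: Y-O = 10 → K
  i=13: U-Z = 21 → V
  i=14: N-G =  7 → H
  i=15: T-D = 16 → Q
  i=16: X-P =  8 → I
  i=17: S-U = 24 → Y
  i=18: N-D = 10 → K
  i=19: C-H = 21 → V
  i=20: D-W =  7 → H
  i=21: U-E = 16 → Q
  i=22: Z-R =  8 → I
  i=23: N-P = 24 → Y
  shifts repeat with period 6: KVHQIY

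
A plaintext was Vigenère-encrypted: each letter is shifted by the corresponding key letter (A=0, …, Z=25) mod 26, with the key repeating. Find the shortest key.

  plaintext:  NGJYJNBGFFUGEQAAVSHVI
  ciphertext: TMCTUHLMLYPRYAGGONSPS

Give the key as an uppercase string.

GGTVLUK

  i= 0: T-N =  6 → G
  i= 1: M-G =  6 → G
  i= 2: C-J = 19 → T
  i= 3: T-Y = 21 → V
  i= 4: U-J = 11 → L
  i= 5: H-N = 20 → U
  i= 6: L-B = 10 → K
  i= 7: M-G =  6 → G
  i= 8: L-F =  6 → G
  i= 9: Y-F = 19 → T
  i=10: P-U = 21 → V
  i=11: R-G = 11 → L
  i=12: Y-E = 20 → U
  i=13: A-Q = 10 → K
  i=14: G-A =  6 → G
  i=15: G-A =  6 → G
  i=16: O-V = 19 → T
  i=17: N-S = 21 → V
  i=18: S-H = 11 → L
  i=19: P-V = 20 → U
  i=20: S-I = 10 → K
  shifts repeat with period 7: GGTVLUK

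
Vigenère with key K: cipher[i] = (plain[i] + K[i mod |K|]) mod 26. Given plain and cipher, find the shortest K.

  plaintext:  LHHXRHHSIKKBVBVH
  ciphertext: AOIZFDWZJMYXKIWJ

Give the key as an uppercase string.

PHBCOW

  i= 0: A-L = 15 → P
  i= 1: O-H =  7 → H
  i= 2: I-H =  1 → B
  i= 3: Z-X =  2 → C
  i= 4: F-R = 14 → O
  i= 5: D-H = 22 → W
  i= 6: W-H = 15 → P
  i= 7: Z-S =  7 → H
  i= 8: J-I =  1 → B
  i= 9: M-K =  2 → C
  i=10: Y-K = 14 → O
  i=11: X-B = 22 → W
  i=12: K-V = 15 → P
  i=13: I-B =  7 → H
  i=14: W-V =  1 → B
  i=15: J-H =  2 → C
  shifts repeat with period 6: PHBCOW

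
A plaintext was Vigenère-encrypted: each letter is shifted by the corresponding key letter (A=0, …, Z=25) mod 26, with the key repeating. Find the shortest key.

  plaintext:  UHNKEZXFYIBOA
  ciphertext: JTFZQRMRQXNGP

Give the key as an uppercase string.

  i= 0: J-U = 15 → P
  i= 1: T-H = 12 → M
  i= 2: F-N = 18 → S
  i= 3: Z-K = 15 → P
  i= 4: Q-E = 12 → M
  i= 5: R-Z = 18 → S
  i= 6: M-X = 15 → P
  i= 7: R-F = 12 → M
  i= 8: Q-Y = 18 → S
  i= 9: X-I = 15 → P
  i=10: N-B = 12 → M
  i=11: G-O = 18 → S
  i=12: P-A = 15 → P
  shifts repeat with period 3: PMS

PMS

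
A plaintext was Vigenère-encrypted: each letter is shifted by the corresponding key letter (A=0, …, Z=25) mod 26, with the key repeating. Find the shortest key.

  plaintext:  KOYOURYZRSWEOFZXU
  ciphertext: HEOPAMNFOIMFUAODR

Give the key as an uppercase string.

  i= 0: H-K = 23 → X
  i= 1: E-O = 16 → Q
  i= 2: O-Y = 16 → Q
  i= 3: P-O =  1 → B
  i= 4: A-U =  6 → G
  i= 5: M-R = 21 → V
  i= 6: N-Y = 15 → P
  i= 7: F-Z =  6 → G
  i= 8: O-R = 23 → X
  i= 9: I-S = 16 → Q
  i=10: M-W = 16 → Q
  i=11: F-E =  1 → B
  i=12: U-O =  6 → G
  i=13: A-F = 21 → V
  i=14: O-Z = 15 → P
  i=15: D-X =  6 → G
  i=16: R-U = 23 → X
  shifts repeat with period 8: XQQBGVPG

XQQBGVPG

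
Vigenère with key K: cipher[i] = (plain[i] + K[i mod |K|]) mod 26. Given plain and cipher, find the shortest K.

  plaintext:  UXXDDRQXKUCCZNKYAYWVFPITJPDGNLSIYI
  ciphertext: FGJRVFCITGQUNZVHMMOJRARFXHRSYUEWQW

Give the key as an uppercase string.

LJMOSOM

  i= 0: F-U = 11 → L
  i= 1: G-X =  9 → J
  i= 2: J-X = 12 → M
  i= 3: R-D = 14 → O
  i= 4: V-D = 18 → S
  i= 5: F-R = 14 → O
  i= 6: C-Q = 12 → M
  i= 7: I-X = 11 → L
  i= 8: T-K =  9 → J
  i= 9: G-U = 12 → M
  i=10: Q-C = 14 → O
  i=11: U-C = 18 → S
  i=12: N-Z = 14 → O
  i=13: Z-N = 12 → M
  i=14: V-K = 11 → L
  i=15: H-Y =  9 → J
  i=16: M-A = 12 → M
  i=17: M-Y = 14 → O
  i=18: O-W = 18 → S
  i=19: J-V = 14 → O
  i=20: R-F = 12 → M
  i=21: A-P = 11 → L
  i=22: R-I =  9 → J
  i=23: F-T = 12 → M
  i=24: X-J = 14 → O
  i=25: H-P = 18 → S
  i=26: R-D = 14 → O
  i=27: S-G = 12 → M
  i=28: Y-N = 11 → L
  i=29: U-L =  9 → J
  i=30: E-S = 12 → M
  i=31: W-I = 14 → O
  i=32: Q-Y = 18 → S
  i=33: W-I = 14 → O
  shifts repeat with period 7: LJMOSOM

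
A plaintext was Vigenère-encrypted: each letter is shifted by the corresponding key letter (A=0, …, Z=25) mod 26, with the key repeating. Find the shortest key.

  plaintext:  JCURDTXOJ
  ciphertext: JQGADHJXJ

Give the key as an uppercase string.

  i= 0: J-J =  0 → A
  i= 1: Q-C = 14 → O
  i= 2: G-U = 12 → M
  i= 3: A-R =  9 → J
  i= 4: D-D =  0 → A
  i= 5: H-T = 14 → O
  i= 6: J-X = 12 → M
  i= 7: X-O =  9 → J
  i= 8: J-J =  0 → A
  shifts repeat with period 4: AOMJ

AOMJ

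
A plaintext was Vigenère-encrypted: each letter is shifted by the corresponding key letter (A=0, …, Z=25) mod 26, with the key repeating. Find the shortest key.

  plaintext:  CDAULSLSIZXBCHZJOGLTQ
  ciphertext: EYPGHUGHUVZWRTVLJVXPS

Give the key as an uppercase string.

CVPMW

  i= 0: E-C =  2 → C
  i= 1: Y-D = 21 → V
  i= 2: P-A = 15 → P
  i= 3: G-U = 12 → M
  i= 4: H-L = 22 → W
  i= 5: U-S =  2 → C
  i= 6: G-L = 21 → V
  i= 7: H-S = 15 → P
  i= 8: U-I = 12 → M
  i= 9: V-Z = 22 → W
  i=10: Z-X =  2 → C
  i=11: W-B = 21 → V
  i=12: R-C = 15 → P
  i=13: T-H = 12 → M
  i=14: V-Z = 22 → W
  i=15: L-J =  2 → C
  i=16: J-O = 21 → V
  i=17: V-G = 15 → P
  i=18: X-L = 12 → M
  i=19: P-T = 22 → W
  i=20: S-Q =  2 → C
  shifts repeat with period 5: CVPMW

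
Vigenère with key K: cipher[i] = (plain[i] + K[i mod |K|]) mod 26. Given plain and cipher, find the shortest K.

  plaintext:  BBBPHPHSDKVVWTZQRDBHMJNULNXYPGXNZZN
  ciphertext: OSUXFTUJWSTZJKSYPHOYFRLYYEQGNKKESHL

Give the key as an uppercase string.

NRTIYE

  i= 0: O-B = 13 → N
  i= 1: S-B = 17 → R
  i= 2: U-B = 19 → T
  i= 3: X-P =  8 → I
  i= 4: F-H = 24 → Y
  i= 5: T-P =  4 → E
  i= 6: U-H = 13 → N
  i= 7: J-S = 17 → R
  i= 8: W-D = 19 → T
  i= 9: S-K =  8 → I
  i=10: T-V = 24 → Y
  i=11: Z-V =  4 → E
  i=12: J-W = 13 → N
  i=13: K-T = 17 → R
  i=14: S-Z = 19 → T
  i=15: Y-Q =  8 → I
  i=16: P-R = 24 → Y
  i=17: H-D =  4 → E
  i=18: O-B = 13 → N
  i=19: Y-H = 17 → R
  i=20: F-M = 19 → T
  i=21: R-J =  8 → I
  i=22: L-N = 24 → Y
  i=23: Y-U =  4 → E
  i=24: Y-L = 13 → N
  i=25: E-N = 17 → R
  i=26: Q-X = 19 → T
  i=27: G-Y =  8 → I
  i=28: N-P = 24 → Y
  i=29: K-G =  4 → E
  i=30: K-X = 13 → N
  i=31: E-N = 17 → R
  i=32: S-Z = 19 → T
  i=33: H-Z =  8 → I
  i=34: L-N = 24 → Y
  shifts repeat with period 6: NRTIYE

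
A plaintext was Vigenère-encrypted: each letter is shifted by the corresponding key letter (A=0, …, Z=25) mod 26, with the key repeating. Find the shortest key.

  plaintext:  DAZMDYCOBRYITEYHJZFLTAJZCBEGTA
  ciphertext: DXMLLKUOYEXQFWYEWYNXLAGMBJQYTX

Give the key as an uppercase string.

AXNZIMS

  i= 0: D-D =  0 → A
  i= 1: X-A = 23 → X
  i= 2: M-Z = 13 → N
  i= 3: L-M = 25 → Z
  i= 4: L-D =  8 → I
  i= 5: K-Y = 12 → M
  i= 6: U-C = 18 → S
  i= 7: O-O =  0 → A
  i= 8: Y-B = 23 → X
  i= 9: E-R = 13 → N
  i=10: X-Y = 25 → Z
  i=11: Q-I =  8 → I
  i=12: F-T = 12 → M
  i=13: W-E = 18 → S
  i=14: Y-Y =  0 → A
  i=15: E-H = 23 → X
  i=16: W-J = 13 → N
  i=17: Y-Z = 25 → Z
  i=18: N-F =  8 → I
  i=19: X-L = 12 → M
  i=20: L-T = 18 → S
  i=21: A-A =  0 → A
  i=22: G-J = 23 → X
  i=23: M-Z = 13 → N
  i=24: B-C = 25 → Z
  i=25: J-B =  8 → I
  i=26: Q-E = 12 → M
  i=27: Y-G = 18 → S
  i=28: T-T =  0 → A
  i=29: X-A = 23 → X
  shifts repeat with period 7: AXNZIMS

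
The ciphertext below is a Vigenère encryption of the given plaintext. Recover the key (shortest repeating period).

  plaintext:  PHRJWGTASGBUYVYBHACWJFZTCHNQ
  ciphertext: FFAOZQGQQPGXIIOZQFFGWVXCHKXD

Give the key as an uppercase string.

  i= 0: F-P = 16 → Q
  i= 1: F-H = 24 → Y
  i= 2: A-R =  9 → J
  i= 3: O-J =  5 → F
  i= 4: Z-W =  3 → D
  i= 5: Q-G = 10 → K
  i= 6: G-T = 13 → N
  i= 7: Q-A = 16 → Q
  i= 8: Q-S = 24 → Y
  i= 9: P-G =  9 → J
  i=10: G-B =  5 → F
  i=11: X-U =  3 → D
  i=12: I-Y = 10 → K
  i=13: I-V = 13 → N
  i=14: O-Y = 16 → Q
  i=15: Z-B = 24 → Y
  i=16: Q-H =  9 → J
  i=17: F-A =  5 → F
  i=18: F-C =  3 → D
  i=19: G-W = 10 → K
  i=20: W-J = 13 → N
  i=21: V-F = 16 → Q
  i=22: X-Z = 24 → Y
  i=23: C-T =  9 → J
  i=24: H-C =  5 → F
  i=25: K-H =  3 → D
  i=26: X-N = 10 → K
  i=27: D-Q = 13 → N
  shifts repeat with period 7: QYJFDKN

QYJFDKN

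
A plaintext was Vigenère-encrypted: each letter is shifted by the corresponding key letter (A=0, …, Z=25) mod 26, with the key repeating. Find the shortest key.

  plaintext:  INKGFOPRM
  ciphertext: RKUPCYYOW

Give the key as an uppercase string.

JXK

  i= 0: R-I =  9 → J
  i= 1: K-N = 23 → X
  i= 2: U-K = 10 → K
  i= 3: P-G =  9 → J
  i= 4: C-F = 23 → X
  i= 5: Y-O = 10 → K
  i= 6: Y-P =  9 → J
  i= 7: O-R = 23 → X
  i= 8: W-M = 10 → K
  shifts repeat with period 3: JXK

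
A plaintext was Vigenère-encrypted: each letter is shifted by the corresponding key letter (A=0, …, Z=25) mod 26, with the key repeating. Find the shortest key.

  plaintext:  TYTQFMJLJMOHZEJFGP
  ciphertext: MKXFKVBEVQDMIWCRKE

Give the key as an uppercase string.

TMEPFJS

  i= 0: M-T = 19 → T
  i= 1: K-Y = 12 → M
  i= 2: X-T =  4 → E
  i= 3: F-Q = 15 → P
  i= 4: K-F =  5 → F
  i= 5: V-M =  9 → J
  i= 6: B-J = 18 → S
  i= 7: E-L = 19 → T
  i= 8: V-J = 12 → M
  i= 9: Q-M =  4 → E
  i=10: D-O = 15 → P
  i=11: M-H =  5 → F
  i=12: I-Z =  9 → J
  i=13: W-E = 18 → S
  i=14: C-J = 19 → T
  i=15: R-F = 12 → M
  i=16: K-G =  4 → E
  i=17: E-P = 15 → P
  shifts repeat with period 7: TMEPFJS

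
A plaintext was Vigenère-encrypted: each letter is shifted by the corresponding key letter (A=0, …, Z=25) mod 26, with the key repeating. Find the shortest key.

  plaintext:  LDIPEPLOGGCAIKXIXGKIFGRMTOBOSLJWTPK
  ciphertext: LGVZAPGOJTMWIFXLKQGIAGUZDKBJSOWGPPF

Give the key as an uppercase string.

ADNKWAV

  i= 0: L-L =  0 → A
  i= 1: G-D =  3 → D
  i= 2: V-I = 13 → N
  i= 3: Z-P = 10 → K
  i= 4: A-E = 22 → W
  i= 5: P-P =  0 → A
  i= 6: G-L = 21 → V
  i= 7: O-O =  0 → A
  i= 8: J-G =  3 → D
  i= 9: T-G = 13 → N
  i=10: M-C = 10 → K
  i=11: W-A = 22 → W
  i=12: I-I =  0 → A
  i=13: F-K = 21 → V
  i=14: X-X =  0 → A
  i=15: L-I =  3 → D
  i=16: K-X = 13 → N
  i=17: Q-G = 10 → K
  i=18: G-K = 22 → W
  i=19: I-I =  0 → A
  i=20: A-F = 21 → V
  i=21: G-G =  0 → A
  i=22: U-R =  3 → D
  i=23: Z-M = 13 → N
  i=24: D-T = 10 → K
  i=25: K-O = 22 → W
  i=26: B-B =  0 → A
  i=27: J-O = 21 → V
  i=28: S-S =  0 → A
  i=29: O-L =  3 → D
  i=30: W-J = 13 → N
  i=31: G-W = 10 → K
  i=32: P-T = 22 → W
  i=33: P-P =  0 → A
  i=34: F-K = 21 → V
  shifts repeat with period 7: ADNKWAV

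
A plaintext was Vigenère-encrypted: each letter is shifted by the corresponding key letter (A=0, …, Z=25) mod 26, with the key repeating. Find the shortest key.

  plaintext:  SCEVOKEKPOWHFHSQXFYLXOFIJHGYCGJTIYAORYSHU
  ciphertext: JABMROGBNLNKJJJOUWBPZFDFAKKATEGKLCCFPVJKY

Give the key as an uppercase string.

  i= 0: J-S = 17 → R
  i= 1: A-C = 24 → Y
  i= 2: B-E = 23 → X
  i= 3: M-V = 17 → R
  i= 4: R-O =  3 → D
  i= 5: O-K =  4 → E
  i= 6: G-E =  2 → C
  i= 7: B-K = 17 → R
  i= 8: N-P = 24 → Y
  i= 9: L-O = 23 → X
  i=10: N-W = 17 → R
  i=11: K-H =  3 → D
  i=12: J-F =  4 → E
  i=13: J-H =  2 → C
  i=14: J-S = 17 → R
  i=15: O-Q = 24 → Y
  i=16: U-X = 23 → X
  i=17: W-F = 17 → R
  i=18: B-Y =  3 → D
  i=19: P-L =  4 → E
  i=20: Z-X =  2 → C
  i=21: F-O = 17 → R
  i=22: D-F = 24 → Y
  i=23: F-I = 23 → X
  i=24: A-J = 17 → R
  i=25: K-H =  3 → D
  i=26: K-G =  4 → E
  i=27: A-Y =  2 → C
  i=28: T-C = 17 → R
  i=29: E-G = 24 → Y
  i=30: G-J = 23 → X
  i=31: K-T = 17 → R
  i=32: L-I =  3 → D
  i=33: C-Y =  4 → E
  i=34: C-A =  2 → C
  i=35: F-O = 17 → R
  i=36: P-R = 24 → Y
  i=37: V-Y = 23 → X
  i=38: J-S = 17 → R
  i=39: K-H =  3 → D
  i=40: Y-U =  4 → E
  shifts repeat with period 7: RYXRDEC

RYXRDEC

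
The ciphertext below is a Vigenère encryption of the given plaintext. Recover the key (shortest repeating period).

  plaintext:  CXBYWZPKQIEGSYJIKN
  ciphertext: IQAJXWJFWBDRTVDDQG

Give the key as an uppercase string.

  i= 0: I-C =  6 → G
  i= 1: Q-X = 19 → T
  i= 2: A-B = 25 → Z
  i= 3: J-Y = 11 → L
  i= 4: X-W =  1 → B
  i= 5: W-Z = 23 → X
  i= 6: J-P = 20 → U
  i= 7: F-K = 21 → V
  i= 8: W-Q =  6 → G
  i= 9: B-I = 19 → T
  i=10: D-E = 25 → Z
  i=11: R-G = 11 → L
  i=12: T-S =  1 → B
  i=13: V-Y = 23 → X
  i=14: D-J = 20 → U
  i=15: D-I = 21 → V
  i=16: Q-K =  6 → G
  i=17: G-N = 19 → T
  shifts repeat with period 8: GTZLBXUV

GTZLBXUV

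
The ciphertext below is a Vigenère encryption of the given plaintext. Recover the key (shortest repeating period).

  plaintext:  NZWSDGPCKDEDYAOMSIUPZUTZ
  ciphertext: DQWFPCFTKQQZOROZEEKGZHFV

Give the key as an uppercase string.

  i= 0: D-N = 16 → Q
  i= 1: Q-Z = 17 → R
  i= 2: W-W =  0 → A
  i= 3: F-S = 13 → N
  i= 4: P-D = 12 → M
  i= 5: C-G = 22 → W
  i= 6: F-P = 16 → Q
  i= 7: T-C = 17 → R
  i= 8: K-K =  0 → A
  i= 9: Q-D = 13 → N
  i=10: Q-E = 12 → M
  i=11: Z-D = 22 → W
  i=12: O-Y = 16 → Q
  i=13: R-A = 17 → R
  i=14: O-O =  0 → A
  i=15: Z-M = 13 → N
  i=16: E-S = 12 → M
  i=17: E-I = 22 → W
  i=18: K-U = 16 → Q
  i=19: G-P = 17 → R
  i=20: Z-Z =  0 → A
  i=21: H-U = 13 → N
  i=22: F-T = 12 → M
  i=23: V-Z = 22 → W
  shifts repeat with period 6: QRANMW

QRANMW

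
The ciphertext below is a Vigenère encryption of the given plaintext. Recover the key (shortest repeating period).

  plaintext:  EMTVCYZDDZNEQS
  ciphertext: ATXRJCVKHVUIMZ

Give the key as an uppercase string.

WHE

  i= 0: A-E = 22 → W
  i= 1: T-M =  7 → H
  i= 2: X-T =  4 → E
  i= 3: R-V = 22 → W
  i= 4: J-C =  7 → H
  i= 5: C-Y =  4 → E
  i= 6: V-Z = 22 → W
  i= 7: K-D =  7 → H
  i= 8: H-D =  4 → E
  i= 9: V-Z = 22 → W
  i=10: U-N =  7 → H
  i=11: I-E =  4 → E
  i=12: M-Q = 22 → W
  i=13: Z-S =  7 → H
  shifts repeat with period 3: WHE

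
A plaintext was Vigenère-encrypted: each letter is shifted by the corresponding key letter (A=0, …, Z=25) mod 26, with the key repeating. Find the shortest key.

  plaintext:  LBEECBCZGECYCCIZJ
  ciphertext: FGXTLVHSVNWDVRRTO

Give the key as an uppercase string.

UFTPJ

  i= 0: F-L = 20 → U
  i= 1: G-B =  5 → F
  i= 2: X-E = 19 → T
  i= 3: T-E = 15 → P
  i= 4: L-C =  9 → J
  i= 5: V-B = 20 → U
  i= 6: H-C =  5 → F
  i= 7: S-Z = 19 → T
  i= 8: V-G = 15 → P
  i= 9: N-E =  9 → J
  i=10: W-C = 20 → U
  i=11: D-Y =  5 → F
  i=12: V-C = 19 → T
  i=13: R-C = 15 → P
  i=14: R-I =  9 → J
  i=15: T-Z = 20 → U
  i=16: O-J =  5 → F
  shifts repeat with period 5: UFTPJ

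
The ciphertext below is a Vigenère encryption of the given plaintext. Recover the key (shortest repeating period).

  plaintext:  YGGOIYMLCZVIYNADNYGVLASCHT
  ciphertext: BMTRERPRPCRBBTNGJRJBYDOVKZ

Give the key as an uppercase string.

  i= 0: B-Y =  3 → D
  i= 1: M-G =  6 → G
  i= 2: T-G = 13 → N
  i= 3: R-O =  3 → D
  i= 4: E-I = 22 → W
  i= 5: R-Y = 19 → T
  i= 6: P-M =  3 → D
  i= 7: R-L =  6 → G
  i= 8: P-C = 13 → N
  i= 9: C-Z =  3 → D
  i=10: R-V = 22 → W
  i=11: B-I = 19 → T
  i=12: B-Y =  3 → D
  i=13: T-N =  6 → G
  i=14: N-A = 13 → N
  i=15: G-D =  3 → D
  i=16: J-N = 22 → W
  i=17: R-Y = 19 → T
  i=18: J-G =  3 → D
  i=19: B-V =  6 → G
  i=20: Y-L = 13 → N
  i=21: D-A =  3 → D
  i=22: O-S = 22 → W
  i=23: V-C = 19 → T
  i=24: K-H =  3 → D
  i=25: Z-T =  6 → G
  shifts repeat with period 6: DGNDWT

DGNDWT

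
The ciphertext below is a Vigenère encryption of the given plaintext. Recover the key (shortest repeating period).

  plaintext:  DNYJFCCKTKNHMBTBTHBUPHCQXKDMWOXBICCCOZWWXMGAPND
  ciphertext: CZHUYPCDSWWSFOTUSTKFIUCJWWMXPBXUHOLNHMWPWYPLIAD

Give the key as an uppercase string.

  i= 0: C-D = 25 → Z
  i= 1: Z-N = 12 → M
  i= 2: H-Y =  9 → J
  i= 3: U-J = 11 → L
  i= 4: Y-F = 19 → T
  i= 5: P-C = 13 → N
  i= 6: C-C =  0 → A
  i= 7: D-K = 19 → T
  i= 8: S-T = 25 → Z
  i= 9: W-K = 12 → M
  i=10: W-N =  9 → J
  i=11: S-H = 11 → L
  i=12: F-M = 19 → T
  i=13: O-B = 13 → N
  i=14: T-T =  0 → A
  i=15: U-B = 19 → T
  i=16: S-T = 25 → Z
  i=17: T-H = 12 → M
  i=18: K-B =  9 → J
  i=19: F-U = 11 → L
  i=20: I-P = 19 → T
  i=21: U-H = 13 → N
  i=22: C-C =  0 → A
  i=23: J-Q = 19 → T
  i=24: W-X = 25 → Z
  i=25: W-K = 12 → M
  i=26: M-D =  9 → J
  i=27: X-M = 11 → L
  i=28: P-W = 19 → T
  i=29: B-O = 13 → N
  i=30: X-X =  0 → A
  i=31: U-B = 19 → T
  i=32: H-I = 25 → Z
  i=33: O-C = 12 → M
  i=34: L-C =  9 → J
  i=35: N-C = 11 → L
  i=36: H-O = 19 → T
  i=37: M-Z = 13 → N
  i=38: W-W =  0 → A
  i=39: P-W = 19 → T
  i=40: W-X = 25 → Z
  i=41: Y-M = 12 → M
  i=42: P-G =  9 → J
  i=43: L-A = 11 → L
  i=44: I-P = 19 → T
  i=45: A-N = 13 → N
  i=46: D-D =  0 → A
  shifts repeat with period 8: ZMJLTNAT

ZMJLTNAT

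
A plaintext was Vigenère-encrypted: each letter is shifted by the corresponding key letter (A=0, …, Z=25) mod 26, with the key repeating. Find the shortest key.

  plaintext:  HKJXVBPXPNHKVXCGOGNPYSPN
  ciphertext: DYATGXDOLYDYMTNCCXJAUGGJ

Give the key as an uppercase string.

  i= 0: D-H = 22 → W
  i= 1: Y-K = 14 → O
  i= 2: A-J = 17 → R
  i= 3: T-X = 22 → W
  i= 4: G-V = 11 → L
  i= 5: X-B = 22 → W
  i= 6: D-P = 14 → O
  i= 7: O-X = 17 → R
  i= 8: L-P = 22 → W
  i= 9: Y-N = 11 → L
  i=10: D-H = 22 → W
  i=11: Y-K = 14 → O
  i=12: M-V = 17 → R
  i=13: T-X = 22 → W
  i=14: N-C = 11 → L
  i=15: C-G = 22 → W
  i=16: C-O = 14 → O
  i=17: X-G = 17 → R
  i=18: J-N = 22 → W
  i=19: A-P = 11 → L
  i=20: U-Y = 22 → W
  i=21: G-S = 14 → O
  i=22: G-P = 17 → R
  i=23: J-N = 22 → W
  shifts repeat with period 5: WORWL

WORWL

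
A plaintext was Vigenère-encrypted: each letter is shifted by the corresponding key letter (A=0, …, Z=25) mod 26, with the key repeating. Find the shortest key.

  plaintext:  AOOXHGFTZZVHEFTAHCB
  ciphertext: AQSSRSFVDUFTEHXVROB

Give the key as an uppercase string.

ACEVKM

  i= 0: A-A =  0 → A
  i= 1: Q-O =  2 → C
  i= 2: S-O =  4 → E
  i= 3: S-X = 21 → V
  i= 4: R-H = 10 → K
  i= 5: S-G = 12 → M
  i= 6: F-F =  0 → A
  i= 7: V-T =  2 → C
  i= 8: D-Z =  4 → E
  i= 9: U-Z = 21 → V
  i=10: F-V = 10 → K
  i=11: T-H = 12 → M
  i=12: E-E =  0 → A
  i=13: H-F =  2 → C
  i=14: X-T =  4 → E
  i=15: V-A = 21 → V
  i=16: R-H = 10 → K
  i=17: O-C = 12 → M
  i=18: B-B =  0 → A
  shifts repeat with period 6: ACEVKM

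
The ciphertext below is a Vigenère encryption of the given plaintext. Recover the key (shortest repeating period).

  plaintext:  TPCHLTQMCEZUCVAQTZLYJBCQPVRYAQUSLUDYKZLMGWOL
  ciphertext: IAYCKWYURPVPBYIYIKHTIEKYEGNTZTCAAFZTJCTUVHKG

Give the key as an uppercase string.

  i= 0: I-T = 15 → P
  i= 1: A-P = 11 → L
  i= 2: Y-C = 22 → W
  i= 3: C-H = 21 → V
  i= 4: K-L = 25 → Z
  i= 5: W-T =  3 → D
  i= 6: Y-Q =  8 → I
  i= 7: U-M =  8 → I
  i= 8: R-C = 15 → P
  i= 9: P-E = 11 → L
  i=10: V-Z = 22 → W
  i=11: P-U = 21 → V
  i=12: B-C = 25 → Z
  i=13: Y-V =  3 → D
  i=14: I-A =  8 → I
  i=15: Y-Q =  8 → I
  i=16: I-T = 15 → P
  i=17: K-Z = 11 → L
  i=18: H-L = 22 → W
  i=19: T-Y = 21 → V
  i=20: I-J = 25 → Z
  i=21: E-B =  3 → D
  i=22: K-C =  8 → I
  i=23: Y-Q =  8 → I
  i=24: E-P = 15 → P
  i=25: G-V = 11 → L
  i=26: N-R = 22 → W
  i=27: T-Y = 21 → V
  i=28: Z-A = 25 → Z
  i=29: T-Q =  3 → D
  i=30: C-U =  8 → I
  i=31: A-S =  8 → I
  i=32: A-L = 15 → P
  i=33: F-U = 11 → L
  i=34: Z-D = 22 → W
  i=35: T-Y = 21 → V
  i=36: J-K = 25 → Z
  i=37: C-Z =  3 → D
  i=38: T-L =  8 → I
  i=39: U-M =  8 → I
  i=40: V-G = 15 → P
  i=41: H-W = 11 → L
  i=42: K-O = 22 → W
  i=43: G-L = 21 → V
  shifts repeat with period 8: PLWVZDII

PLWVZDII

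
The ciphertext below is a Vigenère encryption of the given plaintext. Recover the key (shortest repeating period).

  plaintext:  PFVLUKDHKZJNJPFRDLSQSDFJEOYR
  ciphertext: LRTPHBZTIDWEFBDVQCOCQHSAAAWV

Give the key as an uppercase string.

  i= 0: L-P = 22 → W
  i= 1: R-F = 12 → M
  i= 2: T-V = 24 → Y
  i= 3: P-L =  4 → E
  i= 4: H-U = 13 → N
  i= 5: B-K = 17 → R
  i= 6: Z-D = 22 → W
  i= 7: T-H = 12 → M
  i= 8: I-K = 24 → Y
  i= 9: D-Z =  4 → E
  i=10: W-J = 13 → N
  i=11: E-N = 17 → R
  i=12: F-J = 22 → W
  i=13: B-P = 12 → M
  i=14: D-F = 24 → Y
  i=15: V-R =  4 → E
  i=16: Q-D = 13 → N
  i=17: C-L = 17 → R
  i=18: O-S = 22 → W
  i=19: C-Q = 12 → M
  i=20: Q-S = 24 → Y
  i=21: H-D =  4 → E
  i=22: S-F = 13 → N
  i=23: A-J = 17 → R
  i=24: A-E = 22 → W
  i=25: A-O = 12 → M
  i=26: W-Y = 24 → Y
  i=27: V-R =  4 → E
  shifts repeat with period 6: WMYENR

WMYENR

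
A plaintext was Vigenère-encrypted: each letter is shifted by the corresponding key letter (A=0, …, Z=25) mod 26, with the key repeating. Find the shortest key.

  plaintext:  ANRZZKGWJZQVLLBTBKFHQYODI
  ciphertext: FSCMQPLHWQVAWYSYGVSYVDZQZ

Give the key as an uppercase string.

  i= 0: F-A =  5 → F
  i= 1: S-N =  5 → F
  i= 2: C-R = 11 → L
  i= 3: M-Z = 13 → N
  i= 4: Q-Z = 17 → R
  i= 5: P-K =  5 → F
  i= 6: L-G =  5 → F
  i= 7: H-W = 11 → L
  i= 8: W-J = 13 → N
  i= 9: Q-Z = 17 → R
  i=10: V-Q =  5 → F
  i=11: A-V =  5 → F
  i=12: W-L = 11 → L
  i=13: Y-L = 13 → N
  i=14: S-B = 17 → R
  i=15: Y-T =  5 → F
  i=16: G-B =  5 → F
  i=17: V-K = 11 → L
  i=18: S-F = 13 → N
  i=19: Y-H = 17 → R
  i=20: V-Q =  5 → F
  i=21: D-Y =  5 → F
  i=22: Z-O = 11 → L
  i=23: Q-D = 13 → N
  i=24: Z-I = 17 → R
  shifts repeat with period 5: FFLNR

FFLNR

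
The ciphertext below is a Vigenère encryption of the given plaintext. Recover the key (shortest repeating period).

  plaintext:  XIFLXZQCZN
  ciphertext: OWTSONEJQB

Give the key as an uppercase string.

ROOH

  i= 0: O-X = 17 → R
  i= 1: W-I = 14 → O
  i= 2: T-F = 14 → O
  i= 3: S-L =  7 → H
  i= 4: O-X = 17 → R
  i= 5: N-Z = 14 → O
  i= 6: E-Q = 14 → O
  i= 7: J-C =  7 → H
  i= 8: Q-Z = 17 → R
  i= 9: B-N = 14 → O
  shifts repeat with period 4: ROOH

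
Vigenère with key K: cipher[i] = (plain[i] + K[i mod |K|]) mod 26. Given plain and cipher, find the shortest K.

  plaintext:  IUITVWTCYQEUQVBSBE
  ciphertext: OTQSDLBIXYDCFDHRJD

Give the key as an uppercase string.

GZIZIPI

  i= 0: O-I =  6 → G
  i= 1: T-U = 25 → Z
  i= 2: Q-I =  8 → I
  i= 3: S-T = 25 → Z
  i= 4: D-V =  8 → I
  i= 5: L-W = 15 → P
  i= 6: B-T =  8 → I
  i= 7: I-C =  6 → G
  i= 8: X-Y = 25 → Z
  i= 9: Y-Q =  8 → I
  i=10: D-E = 25 → Z
  i=11: C-U =  8 → I
  i=12: F-Q = 15 → P
  i=13: D-V =  8 → I
  i=14: H-B =  6 → G
  i=15: R-S = 25 → Z
  i=16: J-B =  8 → I
  i=17: D-E = 25 → Z
  shifts repeat with period 7: GZIZIPI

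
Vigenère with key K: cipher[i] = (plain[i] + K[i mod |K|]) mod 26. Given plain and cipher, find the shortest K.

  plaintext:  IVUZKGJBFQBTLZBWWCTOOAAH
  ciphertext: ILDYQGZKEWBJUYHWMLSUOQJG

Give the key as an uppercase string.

  i= 0: I-I =  0 → A
  i= 1: L-V = 16 → Q
  i= 2: D-U =  9 → J
  i= 3: Y-Z = 25 → Z
  i= 4: Q-K =  6 → G
  i= 5: G-G =  0 → A
  i= 6: Z-J = 16 → Q
  i= 7: K-B =  9 → J
  i= 8: E-F = 25 → Z
  i= 9: W-Q =  6 → G
  i=10: B-B =  0 → A
  i=11: J-T = 16 → Q
  i=12: U-L =  9 → J
  i=13: Y-Z = 25 → Z
  i=14: H-B =  6 → G
  i=15: W-W =  0 → A
  i=16: M-W = 16 → Q
  i=17: L-C =  9 → J
  i=18: S-T = 25 → Z
  i=19: U-O =  6 → G
  i=20: O-O =  0 → A
  i=21: Q-A = 16 → Q
  i=22: J-A =  9 → J
  i=23: G-H = 25 → Z
  shifts repeat with period 5: AQJZG

AQJZG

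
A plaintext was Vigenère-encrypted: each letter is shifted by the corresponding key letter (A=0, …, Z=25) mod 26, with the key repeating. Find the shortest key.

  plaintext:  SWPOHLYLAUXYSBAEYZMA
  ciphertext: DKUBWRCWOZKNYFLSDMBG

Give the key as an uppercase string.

  i= 0: D-S = 11 → L
  i= 1: K-W = 14 → O
  i= 2: U-P =  5 → F
  i= 3: B-O = 13 → N
  i= 4: W-H = 15 → P
  i= 5: R-L =  6 → G
  i= 6: C-Y =  4 → E
  i= 7: W-L = 11 → L
  i= 8: O-A = 14 → O
  i= 9: Z-U =  5 → F
  i=10: K-X = 13 → N
  i=11: N-Y = 15 → P
  i=12: Y-S =  6 → G
  i=13: F-B =  4 → E
  i=14: L-A = 11 → L
  i=15: S-E = 14 → O
  i=16: D-Y =  5 → F
  i=17: M-Z = 13 → N
  i=18: B-M = 15 → P
  i=19: G-A =  6 → G
  shifts repeat with period 7: LOFNPGE

LOFNPGE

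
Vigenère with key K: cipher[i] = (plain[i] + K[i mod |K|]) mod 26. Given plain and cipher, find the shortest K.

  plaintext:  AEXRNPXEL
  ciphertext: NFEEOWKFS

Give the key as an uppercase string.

NBH

  i= 0: N-A = 13 → N
  i= 1: F-E =  1 → B
  i= 2: E-X =  7 → H
  i= 3: E-R = 13 → N
  i= 4: O-N =  1 → B
  i= 5: W-P =  7 → H
  i= 6: K-X = 13 → N
  i= 7: F-E =  1 → B
  i= 8: S-L =  7 → H
  shifts repeat with period 3: NBH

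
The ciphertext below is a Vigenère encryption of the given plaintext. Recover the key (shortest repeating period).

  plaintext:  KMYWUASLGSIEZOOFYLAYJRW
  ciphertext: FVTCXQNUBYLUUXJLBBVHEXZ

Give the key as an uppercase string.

VJVGDQ

  i= 0: F-K = 21 → V
  i= 1: V-M =  9 → J
  i= 2: T-Y = 21 → V
  i= 3: C-W =  6 → G
  i= 4: X-U =  3 → D
  i= 5: Q-A = 16 → Q
  i= 6: N-S = 21 → V
  i= 7: U-L =  9 → J
  i= 8: B-G = 21 → V
  i= 9: Y-S =  6 → G
  i=10: L-I =  3 → D
  i=11: U-E = 16 → Q
  i=12: U-Z = 21 → V
  i=13: X-O =  9 → J
  i=14: J-O = 21 → V
  i=15: L-F =  6 → G
  i=16: B-Y =  3 → D
  i=17: B-L = 16 → Q
  i=18: V-A = 21 → V
  i=19: H-Y =  9 → J
  i=20: E-J = 21 → V
  i=21: X-R =  6 → G
  i=22: Z-W =  3 → D
  shifts repeat with period 6: VJVGDQ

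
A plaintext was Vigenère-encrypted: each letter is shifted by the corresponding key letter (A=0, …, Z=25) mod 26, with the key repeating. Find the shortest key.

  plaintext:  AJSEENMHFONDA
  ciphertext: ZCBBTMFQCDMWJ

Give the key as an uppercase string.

ZTJXP

  i= 0: Z-A = 25 → Z
  i= 1: C-J = 19 → T
  i= 2: B-S =  9 → J
  i= 3: B-E = 23 → X
  i= 4: T-E = 15 → P
  i= 5: M-N = 25 → Z
  i= 6: F-M = 19 → T
  i= 7: Q-H =  9 → J
  i= 8: C-F = 23 → X
  i= 9: D-O = 15 → P
  i=10: M-N = 25 → Z
  i=11: W-D = 19 → T
  i=12: J-A =  9 → J
  shifts repeat with period 5: ZTJXP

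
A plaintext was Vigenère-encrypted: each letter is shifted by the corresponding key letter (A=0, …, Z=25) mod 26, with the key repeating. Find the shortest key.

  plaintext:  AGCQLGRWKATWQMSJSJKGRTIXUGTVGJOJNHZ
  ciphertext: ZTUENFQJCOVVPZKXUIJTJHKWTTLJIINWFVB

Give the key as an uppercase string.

ZNSOCZ

  i= 0: Z-A = 25 → Z
  i= 1: T-G = 13 → N
  i= 2: U-C = 18 → S
  i= 3: E-Q = 14 → O
  i= 4: N-L =  2 → C
  i= 5: F-G = 25 → Z
  i= 6: Q-R = 25 → Z
  i= 7: J-W = 13 → N
  i= 8: C-K = 18 → S
  i= 9: O-A = 14 → O
  i=10: V-T =  2 → C
  i=11: V-W = 25 → Z
  i=12: P-Q = 25 → Z
  i=13: Z-M = 13 → N
  i=14: K-S = 18 → S
  i=15: X-J = 14 → O
  i=16: U-S =  2 → C
  i=17: I-J = 25 → Z
  i=18: J-K = 25 → Z
  i=19: T-G = 13 → N
  i=20: J-R = 18 → S
  i=21: H-T = 14 → O
  i=22: K-I =  2 → C
  i=23: W-X = 25 → Z
  i=24: T-U = 25 → Z
  i=25: T-G = 13 → N
  i=26: L-T = 18 → S
  i=27: J-V = 14 → O
  i=28: I-G =  2 → C
  i=29: I-J = 25 → Z
  i=30: N-O = 25 → Z
  i=31: W-J = 13 → N
  i=32: F-N = 18 → S
  i=33: V-H = 14 → O
  i=34: B-Z =  2 → C
  shifts repeat with period 6: ZNSOCZ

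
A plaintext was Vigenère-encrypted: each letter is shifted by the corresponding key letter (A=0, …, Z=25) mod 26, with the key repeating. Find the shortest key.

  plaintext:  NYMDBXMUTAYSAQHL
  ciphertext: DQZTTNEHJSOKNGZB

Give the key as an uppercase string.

  i= 0: D-N = 16 → Q
  i= 1: Q-Y = 18 → S
  i= 2: Z-M = 13 → N
  i= 3: T-D = 16 → Q
  i= 4: T-B = 18 → S
  i= 5: N-X = 16 → Q
  i= 6: E-M = 18 → S
  i= 7: H-U = 13 → N
  i= 8: J-T = 16 → Q
  i= 9: S-A = 18 → S
  i=10: O-Y = 16 → Q
  i=11: K-S = 18 → S
  i=12: N-A = 13 → N
  i=13: G-Q = 16 → Q
  i=14: Z-H = 18 → S
  i=15: B-L = 16 → Q
  shifts repeat with period 5: QSNQS

QSNQS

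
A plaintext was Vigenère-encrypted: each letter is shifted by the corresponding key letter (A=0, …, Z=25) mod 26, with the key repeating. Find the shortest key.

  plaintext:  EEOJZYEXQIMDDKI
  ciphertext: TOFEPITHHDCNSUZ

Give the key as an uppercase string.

  i= 0: T-E = 15 → P
  i= 1: O-E = 10 → K
  i= 2: F-O = 17 → R
  i= 3: E-J = 21 → V
  i= 4: P-Z = 16 → Q
  i= 5: I-Y = 10 → K
  i= 6: T-E = 15 → P
  i= 7: H-X = 10 → K
  i= 8: H-Q = 17 → R
  i= 9: D-I = 21 → V
  i=10: C-M = 16 → Q
  i=11: N-D = 10 → K
  i=12: S-D = 15 → P
  i=13: U-K = 10 → K
  i=14: Z-I = 17 → R
  shifts repeat with period 6: PKRVQK

PKRVQK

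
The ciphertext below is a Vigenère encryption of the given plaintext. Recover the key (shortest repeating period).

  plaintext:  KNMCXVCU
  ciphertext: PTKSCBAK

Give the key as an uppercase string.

FGYQ

  i= 0: P-K =  5 → F
  i= 1: T-N =  6 → G
  i= 2: K-M = 24 → Y
  i= 3: S-C = 16 → Q
  i= 4: C-X =  5 → F
  i= 5: B-V =  6 → G
  i= 6: A-C = 24 → Y
  i= 7: K-U = 16 → Q
  shifts repeat with period 4: FGYQ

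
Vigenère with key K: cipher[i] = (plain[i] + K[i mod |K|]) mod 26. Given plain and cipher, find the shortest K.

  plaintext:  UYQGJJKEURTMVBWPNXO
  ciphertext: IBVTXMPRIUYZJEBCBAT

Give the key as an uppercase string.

ODFN

  i= 0: I-U = 14 → O
  i= 1: B-Y =  3 → D
  i= 2: V-Q =  5 → F
  i= 3: T-G = 13 → N
  i= 4: X-J = 14 → O
  i= 5: M-J =  3 → D
  i= 6: P-K =  5 → F
  i= 7: R-E = 13 → N
  i= 8: I-U = 14 → O
  i= 9: U-R =  3 → D
  i=10: Y-T =  5 → F
  i=11: Z-M = 13 → N
  i=12: J-V = 14 → O
  i=13: E-B =  3 → D
  i=14: B-W =  5 → F
  i=15: C-P = 13 → N
  i=16: B-N = 14 → O
  i=17: A-X =  3 → D
  i=18: T-O =  5 → F
  shifts repeat with period 4: ODFN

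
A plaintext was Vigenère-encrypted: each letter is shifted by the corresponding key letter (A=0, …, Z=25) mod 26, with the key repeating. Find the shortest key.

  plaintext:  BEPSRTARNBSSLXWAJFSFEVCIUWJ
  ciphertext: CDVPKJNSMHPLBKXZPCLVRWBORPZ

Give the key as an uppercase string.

  i= 0: C-B =  1 → B
  i= 1: D-E = 25 → Z
  i= 2: V-P =  6 → G
  i= 3: P-S = 23 → X
  i= 4: K-R = 19 → T
  i= 5: J-T = 16 → Q
  i= 6: N-A = 13 → N
  i= 7: S-R =  1 → B
  i= 8: M-N = 25 → Z
  i= 9: H-B =  6 → G
  i=10: P-S = 23 → X
  i=11: L-S = 19 → T
  i=12: B-L = 16 → Q
  i=13: K-X = 13 → N
  i=14: X-W =  1 → B
  i=15: Z-A = 25 → Z
  i=16: P-J =  6 → G
  i=17: C-F = 23 → X
  i=18: L-S = 19 → T
  i=19: V-F = 16 → Q
  i=20: R-E = 13 → N
  i=21: W-V =  1 → B
  i=22: B-C = 25 → Z
  i=23: O-I =  6 → G
  i=24: R-U = 23 → X
  i=25: P-W = 19 → T
  i=26: Z-J = 16 → Q
  shifts repeat with period 7: BZGXTQN

BZGXTQN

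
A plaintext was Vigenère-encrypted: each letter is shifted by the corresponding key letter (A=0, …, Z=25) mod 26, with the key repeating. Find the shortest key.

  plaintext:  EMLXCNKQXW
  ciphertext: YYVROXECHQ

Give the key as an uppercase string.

UMK

  i= 0: Y-E = 20 → U
  i= 1: Y-M = 12 → M
  i= 2: V-L = 10 → K
  i= 3: R-X = 20 → U
  i= 4: O-C = 12 → M
  i= 5: X-N = 10 → K
  i= 6: E-K = 20 → U
  i= 7: C-Q = 12 → M
  i= 8: H-X = 10 → K
  i= 9: Q-W = 20 → U
  shifts repeat with period 3: UMK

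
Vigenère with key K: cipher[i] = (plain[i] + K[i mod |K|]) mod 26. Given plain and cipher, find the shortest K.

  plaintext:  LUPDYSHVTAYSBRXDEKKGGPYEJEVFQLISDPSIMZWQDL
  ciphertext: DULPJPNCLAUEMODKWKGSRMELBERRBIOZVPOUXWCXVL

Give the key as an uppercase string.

  i= 0: D-L = 18 → S
  i= 1: U-U =  0 → A
  i= 2: L-P = 22 → W
  i= 3: P-D = 12 → M
  i= 4: J-Y = 11 → L
  i= 5: P-S = 23 → X
  i= 6: N-H =  6 → G
  i= 7: C-V =  7 → H
  i= 8: L-T = 18 → S
  i= 9: A-A =  0 → A
  i=10: U-Y = 22 → W
  i=11: E-S = 12 → M
  i=12: M-B = 11 → L
  i=13: O-R = 23 → X
  i=14: D-X =  6 → G
  i=15: K-D =  7 → H
  i=16: W-E = 18 → S
  i=17: K-K =  0 → A
  i=18: G-K = 22 → W
  i=19: S-G = 12 → M
  i=20: R-G = 11 → L
  i=21: M-P = 23 → X
  i=22: E-Y =  6 → G
  i=23: L-E =  7 → H
  i=24: B-J = 18 → S
  i=25: E-E =  0 → A
  i=26: R-V = 22 → W
  i=27: R-F = 12 → M
  i=28: B-Q = 11 → L
  i=29: I-L = 23 → X
  i=30: O-I =  6 → G
  i=31: Z-S =  7 → H
  i=32: V-D = 18 → S
  i=33: P-P =  0 → A
  i=34: O-S = 22 → W
  i=35: U-I = 12 → M
  i=36: X-M = 11 → L
  i=37: W-Z = 23 → X
  i=38: C-W =  6 → G
  i=39: X-Q =  7 → H
  i=40: V-D = 18 → S
  i=41: L-L =  0 → A
  shifts repeat with period 8: SAWMLXGH

SAWMLXGH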